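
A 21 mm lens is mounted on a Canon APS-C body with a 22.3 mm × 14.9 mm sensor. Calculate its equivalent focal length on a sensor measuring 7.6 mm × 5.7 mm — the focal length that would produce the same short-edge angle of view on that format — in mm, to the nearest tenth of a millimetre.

Equal angle of view means equal height/f ratio, so f₂ = f₁ · (height₂/height₁) = 21 × 5.7/14.9.
f₂ = 21 × 0.38255 ≈ 8.034 mm.

8.0 mm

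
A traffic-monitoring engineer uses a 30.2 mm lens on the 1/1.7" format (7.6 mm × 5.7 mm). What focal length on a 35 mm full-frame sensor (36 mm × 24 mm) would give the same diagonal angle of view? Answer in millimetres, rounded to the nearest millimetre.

Sensor diagonal = √(7.6² + 5.7²) = √90.2500 ≈ 9.5000 mm.
Sensor diagonal = √(36² + 24²) = √1872.0000 ≈ 43.2666 mm.
Equal angle of view means equal diagonal/f ratio, so f₂ = f₁ · (diagonal₂/diagonal₁) = 30.2 × 43.2666/9.5000.
f₂ = 30.2 × 4.55438 ≈ 137.542 mm.

138 mm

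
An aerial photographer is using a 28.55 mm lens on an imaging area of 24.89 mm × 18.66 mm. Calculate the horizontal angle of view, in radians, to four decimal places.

Angle of view α = 2·arctan(w/2f) with w = 24.89 mm and f = 28.55 mm.
w/2f = 0.43590; arctan(0.43590) ≈ 0.4111 rad, so α ≈ 0.8221 rad.

0.8221 rad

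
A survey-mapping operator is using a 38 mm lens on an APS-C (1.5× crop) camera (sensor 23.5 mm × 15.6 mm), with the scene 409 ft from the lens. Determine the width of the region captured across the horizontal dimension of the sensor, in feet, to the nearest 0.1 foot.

dₒ: 409 ft × 304.8 mm/ft = 124663.20 mm.
Similar triangles through the lens centre give W/dₒ = w/dᵢ; with 1/f = 1/dₒ + 1/dᵢ this gives W = w·(dₒ − f)/f.
W = 23.5 mm × (124663 − 38) / 38 = 23.5 × 3279.6104 ≈ 77070.845 mm = 77070.845/304.8 ft = 252.857 ft.

252.9 ft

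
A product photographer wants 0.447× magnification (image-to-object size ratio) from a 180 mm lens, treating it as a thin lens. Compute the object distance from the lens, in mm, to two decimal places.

With m = dᵢ/dₒ and 1/f = 1/dₒ + 1/dᵢ, substituting dᵢ = m·dₒ gives 1/f = (1 + 1/m)/dₒ, hence dₒ = f·(1 + 1/m).
dₒ = 180 × (1 + 1/0.447) = 180 × 3.23714 ≈ 582.685 mm.

582.68 mm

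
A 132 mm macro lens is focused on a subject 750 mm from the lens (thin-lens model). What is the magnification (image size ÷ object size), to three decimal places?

Thin lens: 1/f = 1/dₒ + 1/dᵢ → 1/dᵢ = 1/132 − 1/750 = 0.0062424 mm⁻¹, so dᵢ ≈ 160.1942 mm.
Magnification m = dᵢ/dₒ = 160.1942/750 ≈ 0.21359.

0.214×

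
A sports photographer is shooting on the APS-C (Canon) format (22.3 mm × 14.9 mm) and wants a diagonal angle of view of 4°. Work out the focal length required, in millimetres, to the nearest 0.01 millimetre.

Sensor diagonal = √(22.3² + 14.9²) = √719.3000 ≈ 26.8198 mm.
From α = 2·arctan(d/2f) we get f = d / (2·tan(α/2)).
With d = 26.8198 mm and α/2 = 2°, tan(α/2) ≈ 0.03492, so f ≈ 26.8198 / 0.06984 ≈ 384.0088 mm.

384.01 mm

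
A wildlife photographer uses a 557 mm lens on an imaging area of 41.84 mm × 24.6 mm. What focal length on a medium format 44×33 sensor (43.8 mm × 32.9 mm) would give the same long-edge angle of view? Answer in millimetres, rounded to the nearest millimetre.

Equal angle of view means equal width/f ratio, so f₂ = f₁ · (width₂/width₁) = 557 × 43.8/41.84.
f₂ = 557 × 1.04685 ≈ 583.093 mm.

583 mm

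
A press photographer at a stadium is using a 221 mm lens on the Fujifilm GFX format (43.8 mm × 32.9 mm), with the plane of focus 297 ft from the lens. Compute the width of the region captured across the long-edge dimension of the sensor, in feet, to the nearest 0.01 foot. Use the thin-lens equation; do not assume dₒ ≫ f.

dₒ: 297 ft × 304.8 mm/ft = 90525.60 mm.
Similar triangles through the lens centre give W/dₒ = w/dᵢ; with 1/f = 1/dₒ + 1/dᵢ this gives W = w·(dₒ − f)/f.
W = 43.8 mm × (90525.6 − 221) / 221 = 43.8 × 408.6181 ≈ 17897.472 mm = 17897.472/304.8 ft = 58.7187 ft.

58.72 ft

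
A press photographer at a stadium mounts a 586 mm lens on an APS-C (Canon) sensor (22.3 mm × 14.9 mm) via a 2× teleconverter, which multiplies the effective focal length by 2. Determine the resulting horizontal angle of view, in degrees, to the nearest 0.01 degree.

Effective focal length f = 586 × 2 = 1172 mm.
α = 2·arctan(22.3 / (2 × 1172)) = 2·arctan(0.00951) ≈ 1.0902°.

1.09°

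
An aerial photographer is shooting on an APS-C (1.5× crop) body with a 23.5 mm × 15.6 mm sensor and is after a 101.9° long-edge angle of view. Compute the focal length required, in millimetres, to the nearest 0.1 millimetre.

From α = 2·arctan(w/2f) we get f = w / (2·tan(α/2)).
With w = 23.5 mm and α/2 = 50.95°, tan(α/2) ≈ 1.23270, so f ≈ 23.5 / 2.46539 ≈ 9.5320 mm.

9.5 mm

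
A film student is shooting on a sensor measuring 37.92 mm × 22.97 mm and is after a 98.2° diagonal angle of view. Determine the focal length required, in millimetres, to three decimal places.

19.202 mm

Sensor diagonal = √(37.92² + 22.97²) = √1965.5473 ≈ 44.3345 mm.
From α = 2·arctan(d/2f) we get f = d / (2·tan(α/2)).
With d = 44.3345 mm and α/2 = 49.1°, tan(α/2) ≈ 1.15443, so f ≈ 44.3345 / 2.30886 ≈ 19.2019 mm.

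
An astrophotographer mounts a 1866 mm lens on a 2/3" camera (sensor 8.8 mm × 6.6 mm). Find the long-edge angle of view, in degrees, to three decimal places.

Angle of view α = 2·arctan(w/2f) with w = 8.8 mm and f = 1866 mm.
w/2f = 0.00236; arctan(0.00236) ≈ 0.1351°, so α ≈ 0.2702°.

0.270°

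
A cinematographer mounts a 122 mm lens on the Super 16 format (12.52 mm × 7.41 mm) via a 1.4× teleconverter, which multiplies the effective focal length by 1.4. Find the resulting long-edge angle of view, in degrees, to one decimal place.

Effective focal length f = 122 × 1.4 = 170.8 mm.
α = 2·arctan(12.52 / (2 × 170.8)) = 2·arctan(0.03665) ≈ 4.1980°.

4.2°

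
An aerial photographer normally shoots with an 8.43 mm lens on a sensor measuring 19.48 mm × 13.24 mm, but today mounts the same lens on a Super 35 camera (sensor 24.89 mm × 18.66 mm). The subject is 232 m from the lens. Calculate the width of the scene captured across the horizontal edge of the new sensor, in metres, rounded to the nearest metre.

The focal length stays 8.43 mm; the relevant sensor dimension is now w = 24.89 mm. Object distance dₒ = 232 m = 232000 mm.
Thin-lens field width W = w·(dₒ − f)/f = 24.89 × (232000 − 8.43)/8.43 ≈ 684966.806 mm = 684.967 m.

685 m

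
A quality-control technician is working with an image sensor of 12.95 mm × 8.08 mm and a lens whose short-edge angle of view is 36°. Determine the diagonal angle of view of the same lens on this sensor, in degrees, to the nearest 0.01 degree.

From the short-edge AOV: f = 8.08 / (2·tan(18°)) = 8.08 / 0.64984 ≈ 12.4338 mm.
Sensor diagonal = √(12.95² + 8.08²) = √232.9889 ≈ 15.2640 mm.
Diagonal AOV = 2·arctan(15.2640 / (2 × 12.4338)) = 2·arctan(0.61381) ≈ 63.0838°.

63.08°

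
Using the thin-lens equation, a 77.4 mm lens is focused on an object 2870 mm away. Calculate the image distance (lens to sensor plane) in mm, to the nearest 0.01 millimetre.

79.55 mm

1/dᵢ = 1/f − 1/dₒ = 1/77.4 − 1/2870 = 0.0125715 mm⁻¹.
dᵢ = 1/0.0125715 ≈ 79.5452 mm.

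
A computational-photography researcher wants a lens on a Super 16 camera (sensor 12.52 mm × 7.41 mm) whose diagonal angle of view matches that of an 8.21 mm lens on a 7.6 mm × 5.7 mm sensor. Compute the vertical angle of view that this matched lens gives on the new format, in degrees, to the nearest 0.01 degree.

Sensor diagonal = √(7.6² + 5.7²) = √90.2500 ≈ 9.5000 mm.
Sensor diagonal = √(12.52² + 7.41²) = √211.6585 ≈ 14.5485 mm.
Equal diagonal AOV ⇒ f₂ = f₁ · 14.5485/9.5000 = 8.21 × 1.53142 ≈ 12.5730 mm.
Vertical AOV on the new format = 2·arctan(7.41 / (2 × 12.5730)) = 2·arctan(0.29468) ≈ 32.8384°.

32.84°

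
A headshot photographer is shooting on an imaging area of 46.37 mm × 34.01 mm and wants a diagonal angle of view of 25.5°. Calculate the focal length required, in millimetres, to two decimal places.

127.07 mm

Sensor diagonal = √(46.37² + 34.01²) = √3306.8570 ≈ 57.5053 mm.
From α = 2·arctan(d/2f) we get f = d / (2·tan(α/2)).
With d = 57.5053 mm and α/2 = 12.75°, tan(α/2) ≈ 0.22628, so f ≈ 57.5053 / 0.45255 ≈ 127.0684 mm.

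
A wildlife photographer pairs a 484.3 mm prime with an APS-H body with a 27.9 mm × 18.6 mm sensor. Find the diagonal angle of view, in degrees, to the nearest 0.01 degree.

3.97°

Sensor diagonal = √(27.9² + 18.6²) = √1124.3700 ≈ 33.5316 mm.
Angle of view α = 2·arctan(d/2f) with d = 33.5316 mm and f = 484.3 mm.
d/2f = 0.03462; arctan(0.03462) ≈ 1.9827°, so α ≈ 3.9654°.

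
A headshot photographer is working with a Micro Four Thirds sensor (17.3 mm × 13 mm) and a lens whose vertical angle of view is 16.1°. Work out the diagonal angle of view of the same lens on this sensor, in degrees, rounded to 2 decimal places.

From the vertical AOV: f = 13 / (2·tan(8.05°)) = 13 / 0.28286 ≈ 45.9589 mm.
Sensor diagonal = √(17.3² + 13²) = √468.2900 ≈ 21.6400 mm.
Diagonal AOV = 2·arctan(21.6400 / (2 × 45.9589)) = 2·arctan(0.23543) ≈ 26.4956°.

26.50°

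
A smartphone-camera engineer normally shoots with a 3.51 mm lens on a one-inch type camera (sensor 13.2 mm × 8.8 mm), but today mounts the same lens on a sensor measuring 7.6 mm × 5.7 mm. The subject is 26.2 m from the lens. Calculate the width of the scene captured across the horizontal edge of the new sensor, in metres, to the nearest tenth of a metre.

The focal length stays 3.51 mm; the relevant sensor dimension is now w = 7.6 mm. Object distance dₒ = 26.2 m = 26200 mm.
Thin-lens field width W = w·(dₒ − f)/f = 7.6 × (26200 − 3.51)/3.51 ≈ 56721.745 mm = 56.7217 m.

56.7 m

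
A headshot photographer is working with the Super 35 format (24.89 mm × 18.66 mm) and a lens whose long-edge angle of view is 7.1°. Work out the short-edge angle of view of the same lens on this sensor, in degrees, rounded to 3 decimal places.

5.326°

From the long-edge AOV: f = 24.89 / (2·tan(3.55°)) = 24.89 / 0.12408 ≈ 200.6009 mm.
Short-edge AOV = 2·arctan(18.66 / (2 × 200.6009)) = 2·arctan(0.04651) ≈ 5.3258°.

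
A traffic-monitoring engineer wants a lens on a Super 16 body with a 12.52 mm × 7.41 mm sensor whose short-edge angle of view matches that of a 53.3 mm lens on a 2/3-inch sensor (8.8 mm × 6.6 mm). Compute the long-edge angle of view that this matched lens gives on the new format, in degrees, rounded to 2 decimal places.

11.94°

Equal short-edge AOV ⇒ f₂ = f₁ · 7.41/6.6 = 53.3 × 1.12273 ≈ 59.8414 mm.
Long-edge AOV on the new format = 2·arctan(12.52 / (2 × 59.8414)) = 2·arctan(0.10461) ≈ 11.9440°.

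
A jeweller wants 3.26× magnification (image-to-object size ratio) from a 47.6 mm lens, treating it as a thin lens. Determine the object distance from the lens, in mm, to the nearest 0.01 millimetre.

62.20 mm

With m = dᵢ/dₒ and 1/f = 1/dₒ + 1/dᵢ, substituting dᵢ = m·dₒ gives 1/f = (1 + 1/m)/dₒ, hence dₒ = f·(1 + 1/m).
dₒ = 47.6 × (1 + 1/3.26) = 47.6 × 1.30675 ≈ 62.201 mm.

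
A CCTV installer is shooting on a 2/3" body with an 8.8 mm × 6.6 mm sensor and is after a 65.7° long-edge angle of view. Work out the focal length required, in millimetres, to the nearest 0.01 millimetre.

From α = 2·arctan(w/2f) we get f = w / (2·tan(α/2)).
With w = 8.8 mm and α/2 = 32.85°, tan(α/2) ≈ 0.64569, so f ≈ 8.8 / 1.29138 ≈ 6.8144 mm.

6.81 mm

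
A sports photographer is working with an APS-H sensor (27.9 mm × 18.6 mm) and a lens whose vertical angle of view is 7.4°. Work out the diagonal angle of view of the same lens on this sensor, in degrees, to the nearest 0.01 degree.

From the vertical AOV: f = 18.6 / (2·tan(3.7°)) = 18.6 / 0.12933 ≈ 143.8135 mm.
Sensor diagonal = √(27.9² + 18.6²) = √1124.3700 ≈ 33.5316 mm.
Diagonal AOV = 2·arctan(33.5316 / (2 × 143.8135)) = 2·arctan(0.11658) ≈ 13.2991°.

13.30°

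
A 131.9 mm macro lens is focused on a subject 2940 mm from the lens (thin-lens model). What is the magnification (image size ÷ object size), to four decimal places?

Thin lens: 1/f = 1/dₒ + 1/dᵢ → 1/dᵢ = 1/131.9 − 1/2940 = 0.0072414 mm⁻¹, so dᵢ ≈ 138.0955 mm.
Magnification m = dᵢ/dₒ = 138.0955/2940 ≈ 0.04697.

0.0470×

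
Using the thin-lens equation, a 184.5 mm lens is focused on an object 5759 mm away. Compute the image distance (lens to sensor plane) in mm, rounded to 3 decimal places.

1/dᵢ = 1/f − 1/dₒ = 1/184.5 − 1/5759 = 0.0052464 mm⁻¹.
dᵢ = 1/0.0052464 ≈ 190.6064 mm.

190.606 mm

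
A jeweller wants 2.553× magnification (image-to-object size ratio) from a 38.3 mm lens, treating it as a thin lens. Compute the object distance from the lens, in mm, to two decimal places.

53.30 mm

With m = dᵢ/dₒ and 1/f = 1/dₒ + 1/dᵢ, substituting dᵢ = m·dₒ gives 1/f = (1 + 1/m)/dₒ, hence dₒ = f·(1 + 1/m).
dₒ = 38.3 × (1 + 1/2.553) = 38.3 × 1.39170 ≈ 53.302 mm.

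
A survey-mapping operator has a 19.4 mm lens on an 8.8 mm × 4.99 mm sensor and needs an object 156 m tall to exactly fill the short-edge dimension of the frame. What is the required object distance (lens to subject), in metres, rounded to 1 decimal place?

606.5 m

W: 156 m = 156000 mm.
Magnification m = h/W = dᵢ/dₒ; combined with 1/f = 1/dₒ + 1/dᵢ this gives dₒ = f·(1 + W/h).
dₒ = 19.4 mm × (1 + 156000/4.99) = 19.4 × 31263.5251 ≈ 606512.386 mm = 606.512 m.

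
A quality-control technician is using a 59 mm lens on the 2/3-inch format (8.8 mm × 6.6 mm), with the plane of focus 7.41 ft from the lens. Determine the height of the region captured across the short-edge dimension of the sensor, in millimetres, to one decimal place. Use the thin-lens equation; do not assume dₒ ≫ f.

246.1 mm

dₒ: 7.41 ft × 304.8 mm/ft = 2258.57 mm.
Similar triangles through the lens centre give W/dₒ = h/dᵢ; with 1/f = 1/dₒ + 1/dᵢ this gives W = h·(dₒ − f)/f.
W = 6.6 mm × (2258.57 − 59) / 59 = 6.6 × 37.2808 ≈ 246.053 mm.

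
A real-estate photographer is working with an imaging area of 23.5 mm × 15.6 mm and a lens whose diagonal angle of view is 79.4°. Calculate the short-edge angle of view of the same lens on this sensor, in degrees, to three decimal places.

49.326°

Sensor diagonal = √(23.5² + 15.6²) = √795.6100 ≈ 28.2066 mm.
From the diagonal AOV: f = 28.2066 / (2·tan(39.7°)) = 28.2066 / 1.66043 ≈ 16.9875 mm.
Short-edge AOV = 2·arctan(15.6 / (2 × 16.9875)) = 2·arctan(0.45916) ≈ 49.3255°.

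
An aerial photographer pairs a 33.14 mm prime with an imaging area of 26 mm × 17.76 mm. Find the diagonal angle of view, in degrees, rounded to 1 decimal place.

50.8°

Sensor diagonal = √(26² + 17.76²) = √991.4176 ≈ 31.4868 mm.
Angle of view α = 2·arctan(d/2f) with d = 31.4868 mm and f = 33.14 mm.
d/2f = 0.47506; arctan(0.47506) ≈ 25.4104°, so α ≈ 50.8208°.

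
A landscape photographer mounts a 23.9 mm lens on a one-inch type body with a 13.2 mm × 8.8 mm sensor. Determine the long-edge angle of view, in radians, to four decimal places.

Angle of view α = 2·arctan(w/2f) with w = 13.2 mm and f = 23.9 mm.
w/2f = 0.27615; arctan(0.27615) ≈ 0.2694 rad, so α ≈ 0.5389 rad.

0.5389 rad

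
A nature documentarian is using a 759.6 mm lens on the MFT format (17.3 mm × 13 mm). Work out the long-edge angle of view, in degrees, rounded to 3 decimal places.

1.305°

Angle of view α = 2·arctan(w/2f) with w = 17.3 mm and f = 759.6 mm.
w/2f = 0.01139; arctan(0.01139) ≈ 0.6524°, so α ≈ 1.3049°.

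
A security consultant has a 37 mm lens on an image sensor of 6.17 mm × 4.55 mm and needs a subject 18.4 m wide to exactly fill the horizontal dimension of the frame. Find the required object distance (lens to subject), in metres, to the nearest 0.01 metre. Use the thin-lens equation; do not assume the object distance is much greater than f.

110.38 m

W: 18.4 m = 18400 mm.
Magnification m = w/W = dᵢ/dₒ; combined with 1/f = 1/dₒ + 1/dᵢ this gives dₒ = f·(1 + W/w).
dₒ = 37 mm × (1 + 18400/6.17) = 37 × 2983.1718 ≈ 110377.357 mm = 110.377 m.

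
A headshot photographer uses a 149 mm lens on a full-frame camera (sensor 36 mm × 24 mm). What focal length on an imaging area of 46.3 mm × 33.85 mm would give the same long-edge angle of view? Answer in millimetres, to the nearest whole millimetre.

192 mm

Equal angle of view means equal width/f ratio, so f₂ = f₁ · (width₂/width₁) = 149 × 46.3/36.
f₂ = 149 × 1.28611 ≈ 191.631 mm.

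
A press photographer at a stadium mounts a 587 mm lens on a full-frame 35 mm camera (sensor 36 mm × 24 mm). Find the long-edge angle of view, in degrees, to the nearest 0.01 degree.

Angle of view α = 2·arctan(w/2f) with w = 36 mm and f = 587 mm.
w/2f = 0.03066; arctan(0.03066) ≈ 1.7564°, so α ≈ 3.5128°.

3.51°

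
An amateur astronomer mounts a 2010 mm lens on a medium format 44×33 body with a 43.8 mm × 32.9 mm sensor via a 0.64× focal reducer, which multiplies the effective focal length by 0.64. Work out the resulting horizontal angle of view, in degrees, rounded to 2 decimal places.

1.95°

Effective focal length f = 2010 × 0.64 = 1286.4 mm.
α = 2·arctan(43.8 / (2 × 1286.4)) = 2·arctan(0.01702) ≈ 1.9506°.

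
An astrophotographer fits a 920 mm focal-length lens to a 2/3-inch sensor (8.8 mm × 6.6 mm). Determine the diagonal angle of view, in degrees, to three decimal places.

Sensor diagonal = √(8.8² + 6.6²) = √121.0000 ≈ 11.0000 mm.
Angle of view α = 2·arctan(d/2f) with d = 11.0000 mm and f = 920 mm.
d/2f = 0.00598; arctan(0.00598) ≈ 0.3425°, so α ≈ 0.6851°.

0.685°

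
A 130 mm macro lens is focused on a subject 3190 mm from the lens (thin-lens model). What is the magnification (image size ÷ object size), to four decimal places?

0.0425×

Thin lens: 1/f = 1/dₒ + 1/dᵢ → 1/dᵢ = 1/130 − 1/3190 = 0.0073788 mm⁻¹, so dᵢ ≈ 135.5229 mm.
Magnification m = dᵢ/dₒ = 135.5229/3190 ≈ 0.04248.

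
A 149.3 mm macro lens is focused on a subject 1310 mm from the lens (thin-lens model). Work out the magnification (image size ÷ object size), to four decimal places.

Thin lens: 1/f = 1/dₒ + 1/dᵢ → 1/dᵢ = 1/149.3 − 1/1310 = 0.0059346 mm⁻¹, so dᵢ ≈ 168.5044 mm.
Magnification m = dᵢ/dₒ = 168.5044/1310 ≈ 0.12863.

0.1286×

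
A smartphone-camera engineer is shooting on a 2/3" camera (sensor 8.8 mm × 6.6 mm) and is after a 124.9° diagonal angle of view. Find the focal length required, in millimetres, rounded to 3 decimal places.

Sensor diagonal = √(8.8² + 6.6²) = √121.0000 ≈ 11.0000 mm.
From α = 2·arctan(d/2f) we get f = d / (2·tan(α/2)).
With d = 11.0000 mm and α/2 = 62.45°, tan(α/2) ≈ 1.91690, so f ≈ 11.0000 / 3.83379 ≈ 2.8692 mm.

2.869 mm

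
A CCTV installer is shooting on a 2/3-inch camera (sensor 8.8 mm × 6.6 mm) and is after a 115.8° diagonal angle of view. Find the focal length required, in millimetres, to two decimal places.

Sensor diagonal = √(8.8² + 6.6²) = √121.0000 ≈ 11.0000 mm.
From α = 2·arctan(d/2f) we get f = d / (2·tan(α/2)).
With d = 11.0000 mm and α/2 = 57.9°, tan(α/2) ≈ 1.59414, so f ≈ 11.0000 / 3.18827 ≈ 3.4501 mm.

3.45 mm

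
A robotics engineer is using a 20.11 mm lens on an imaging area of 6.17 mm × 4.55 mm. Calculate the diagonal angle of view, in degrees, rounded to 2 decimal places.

Sensor diagonal = √(6.17² + 4.55²) = √58.7714 ≈ 7.6663 mm.
Angle of view α = 2·arctan(d/2f) with d = 7.6663 mm and f = 20.11 mm.
d/2f = 0.19061; arctan(0.19061) ≈ 10.7916°, so α ≈ 21.5832°.

21.58°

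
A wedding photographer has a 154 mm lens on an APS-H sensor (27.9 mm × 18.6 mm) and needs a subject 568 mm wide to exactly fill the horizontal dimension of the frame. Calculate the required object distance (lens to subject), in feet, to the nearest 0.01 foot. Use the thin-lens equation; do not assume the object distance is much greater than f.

10.79 ft

Magnification m = w/W = dᵢ/dₒ; combined with 1/f = 1/dₒ + 1/dᵢ this gives dₒ = f·(1 + W/w).
dₒ = 154 mm × (1 + 568/27.9) = 154 × 21.3584 ≈ 3289.197 mm = 3289.197/304.8 ft = 10.7913 ft.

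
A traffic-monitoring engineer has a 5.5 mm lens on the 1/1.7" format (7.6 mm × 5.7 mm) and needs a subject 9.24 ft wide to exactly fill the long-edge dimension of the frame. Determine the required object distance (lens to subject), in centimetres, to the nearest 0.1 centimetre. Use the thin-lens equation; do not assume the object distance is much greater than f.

W: 9.24 ft × 304.8 mm/ft = 2816.35 mm.
Magnification m = w/W = dᵢ/dₒ; combined with 1/f = 1/dₒ + 1/dᵢ this gives dₒ = f·(1 + W/w).
dₒ = 5.5 mm × (1 + 2816.35/7.6) = 5.5 × 371.5726 ≈ 2043.649 mm = 204.365 cm.

204.4 cm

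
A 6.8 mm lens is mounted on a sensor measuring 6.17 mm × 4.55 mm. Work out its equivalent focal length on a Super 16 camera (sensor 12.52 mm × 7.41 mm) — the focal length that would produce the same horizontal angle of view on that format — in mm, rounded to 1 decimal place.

Equal angle of view means equal width/f ratio, so f₂ = f₁ · (width₂/width₁) = 6.8 × 12.52/6.17.
f₂ = 6.8 × 2.02917 ≈ 13.798 mm.

13.8 mm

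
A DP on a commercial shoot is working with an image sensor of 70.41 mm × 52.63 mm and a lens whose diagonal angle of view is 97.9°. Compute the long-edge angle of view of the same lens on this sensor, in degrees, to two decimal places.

Sensor diagonal = √(70.41² + 52.63²) = √7727.4850 ≈ 87.9061 mm.
From the diagonal AOV: f = 87.9061 / (2·tan(48.95°)) = 87.9061 / 2.29669 ≈ 38.2752 mm.
Long-edge AOV = 2·arctan(70.41 / (2 × 38.2752)) = 2·arctan(0.91979) ≈ 85.2148°.

85.21°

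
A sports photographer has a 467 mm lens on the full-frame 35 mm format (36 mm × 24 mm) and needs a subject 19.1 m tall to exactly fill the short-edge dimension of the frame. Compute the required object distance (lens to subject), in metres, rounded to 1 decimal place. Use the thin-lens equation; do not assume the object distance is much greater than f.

372.1 m

W: 19.1 m = 19100 mm.
Magnification m = h/W = dᵢ/dₒ; combined with 1/f = 1/dₒ + 1/dᵢ this gives dₒ = f·(1 + W/h).
dₒ = 467 mm × (1 + 19100/24) = 467 × 796.8333 ≈ 372121.167 mm = 372.121 m.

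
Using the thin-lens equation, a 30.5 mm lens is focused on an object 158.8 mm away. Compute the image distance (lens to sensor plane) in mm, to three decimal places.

37.751 mm

1/dᵢ = 1/f − 1/dₒ = 1/30.5 − 1/158.8 = 0.0264897 mm⁻¹.
dᵢ = 1/0.0264897 ≈ 37.7506 mm.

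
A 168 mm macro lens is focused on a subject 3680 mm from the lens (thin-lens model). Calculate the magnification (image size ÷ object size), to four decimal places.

0.0478×

Thin lens: 1/f = 1/dₒ + 1/dᵢ → 1/dᵢ = 1/168 − 1/3680 = 0.0056806 mm⁻¹, so dᵢ ≈ 176.0364 mm.
Magnification m = dᵢ/dₒ = 176.0364/3680 ≈ 0.04784.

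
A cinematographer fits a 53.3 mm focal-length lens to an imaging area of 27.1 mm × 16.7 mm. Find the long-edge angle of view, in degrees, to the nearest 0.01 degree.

Angle of view α = 2·arctan(w/2f) with w = 27.1 mm and f = 53.3 mm.
w/2f = 0.25422; arctan(0.25422) ≈ 14.2637°, so α ≈ 28.5273°.

28.53°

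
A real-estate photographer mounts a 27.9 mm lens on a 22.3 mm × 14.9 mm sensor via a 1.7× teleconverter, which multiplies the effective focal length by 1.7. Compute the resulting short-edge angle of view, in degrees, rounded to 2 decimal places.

Effective focal length f = 27.9 × 1.7 = 47.43 mm.
α = 2·arctan(14.9 / (2 × 47.43)) = 2·arctan(0.15707) ≈ 17.8534°.

17.85°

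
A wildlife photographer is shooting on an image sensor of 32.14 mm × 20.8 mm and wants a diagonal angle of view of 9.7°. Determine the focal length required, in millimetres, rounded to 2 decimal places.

225.59 mm

Sensor diagonal = √(32.14² + 20.8²) = √1465.6196 ≈ 38.2834 mm.
From α = 2·arctan(d/2f) we get f = d / (2·tan(α/2)).
With d = 38.2834 mm and α/2 = 4.85°, tan(α/2) ≈ 0.08485, so f ≈ 38.2834 / 0.16970 ≈ 225.5914 mm.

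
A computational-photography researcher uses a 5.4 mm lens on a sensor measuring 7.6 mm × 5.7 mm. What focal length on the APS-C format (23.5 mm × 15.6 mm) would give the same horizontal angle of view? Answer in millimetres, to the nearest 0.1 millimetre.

16.7 mm

Equal angle of view means equal width/f ratio, so f₂ = f₁ · (width₂/width₁) = 5.4 × 23.5/7.6.
f₂ = 5.4 × 3.09211 ≈ 16.697 mm.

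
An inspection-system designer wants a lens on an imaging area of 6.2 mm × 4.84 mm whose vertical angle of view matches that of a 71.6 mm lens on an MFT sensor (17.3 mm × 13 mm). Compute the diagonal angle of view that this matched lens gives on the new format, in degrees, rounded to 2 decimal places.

16.78°

Equal vertical AOV ⇒ f₂ = f₁ · 4.84/13 = 71.6 × 0.37231 ≈ 26.6572 mm.
Sensor diagonal = √(6.2² + 4.84²) = √61.8656 ≈ 7.8655 mm.
Diagonal AOV on the new format = 2·arctan(7.8655 / (2 × 26.6572)) = 2·arctan(0.14753) ≈ 16.7846°.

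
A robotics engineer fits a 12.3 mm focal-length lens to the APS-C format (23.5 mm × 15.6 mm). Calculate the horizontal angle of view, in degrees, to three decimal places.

Angle of view α = 2·arctan(w/2f) with w = 23.5 mm and f = 12.3 mm.
w/2f = 0.95528; arctan(0.95528) ≈ 43.6899°, so α ≈ 87.3799°.

87.380°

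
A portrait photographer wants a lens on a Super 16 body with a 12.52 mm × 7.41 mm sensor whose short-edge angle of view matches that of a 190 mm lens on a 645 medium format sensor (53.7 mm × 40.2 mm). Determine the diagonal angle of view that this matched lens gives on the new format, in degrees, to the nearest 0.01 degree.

23.47°

Equal short-edge AOV ⇒ f₂ = f₁ · 7.41/40.2 = 190 × 0.18433 ≈ 35.0224 mm.
Sensor diagonal = √(12.52² + 7.41²) = √211.6585 ≈ 14.5485 mm.
Diagonal AOV on the new format = 2·arctan(14.5485 / (2 × 35.0224)) = 2·arctan(0.20770) ≈ 23.4673°.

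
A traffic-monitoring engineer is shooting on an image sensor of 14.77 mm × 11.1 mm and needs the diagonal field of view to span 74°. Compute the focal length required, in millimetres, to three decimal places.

Sensor diagonal = √(14.77² + 11.1²) = √341.3629 ≈ 18.4760 mm.
From α = 2·arctan(d/2f) we get f = d / (2·tan(α/2)).
With d = 18.4760 mm and α/2 = 37°, tan(α/2) ≈ 0.75355, so f ≈ 18.4760 / 1.50711 ≈ 12.2592 mm.

12.259 mm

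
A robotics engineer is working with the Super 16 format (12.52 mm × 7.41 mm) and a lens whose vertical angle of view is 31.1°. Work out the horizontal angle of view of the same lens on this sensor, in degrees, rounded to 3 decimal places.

50.362°

From the vertical AOV: f = 7.41 / (2·tan(15.55°)) = 7.41 / 0.55653 ≈ 13.3147 mm.
Horizontal AOV = 2·arctan(12.52 / (2 × 13.3147)) = 2·arctan(0.47016) ≈ 50.3619°.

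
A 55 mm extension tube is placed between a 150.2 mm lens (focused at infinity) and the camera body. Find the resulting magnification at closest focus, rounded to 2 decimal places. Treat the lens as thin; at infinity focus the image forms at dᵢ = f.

The tube moves the image plane from f to f + e, so dᵢ = 150.2 + 55 = 205.2 mm. Focus is achieved when 1/f = 1/dₒ + 1/dᵢ, giving dₒ = 1/(1/f − 1/(f+e)).
Magnification m = dᵢ/dₒ = (f+e)·(1/f − 1/(f+e)) = e/f = 55/150.2 ≈ 0.3662.

0.37×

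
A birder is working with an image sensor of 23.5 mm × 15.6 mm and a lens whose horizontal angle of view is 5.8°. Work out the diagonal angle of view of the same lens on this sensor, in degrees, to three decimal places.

6.959°

From the horizontal AOV: f = 23.5 / (2·tan(2.9°)) = 23.5 / 0.10132 ≈ 231.9484 mm.
Sensor diagonal = √(23.5² + 15.6²) = √795.6100 ≈ 28.2066 mm.
Diagonal AOV = 2·arctan(28.2066 / (2 × 231.9484)) = 2·arctan(0.06080) ≈ 6.9590°.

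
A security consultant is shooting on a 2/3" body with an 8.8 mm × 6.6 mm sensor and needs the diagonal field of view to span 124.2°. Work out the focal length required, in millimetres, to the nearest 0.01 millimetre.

Sensor diagonal = √(8.8² + 6.6²) = √121.0000 ≈ 11.0000 mm.
From α = 2·arctan(d/2f) we get f = d / (2·tan(α/2)).
With d = 11.0000 mm and α/2 = 62.1°, tan(α/2) ≈ 1.88867, so f ≈ 11.0000 / 3.77734 ≈ 2.9121 mm.

2.91 mm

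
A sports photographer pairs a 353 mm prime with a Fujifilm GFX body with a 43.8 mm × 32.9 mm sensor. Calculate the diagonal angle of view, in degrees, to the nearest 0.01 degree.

Sensor diagonal = √(43.8² + 32.9²) = √3000.8500 ≈ 54.7800 mm.
Angle of view α = 2·arctan(d/2f) with d = 54.7800 mm and f = 353 mm.
d/2f = 0.07759; arctan(0.07759) ≈ 4.4368°, so α ≈ 8.8736°.

8.87°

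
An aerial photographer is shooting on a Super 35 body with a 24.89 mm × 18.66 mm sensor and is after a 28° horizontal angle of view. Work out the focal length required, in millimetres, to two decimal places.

49.91 mm

From α = 2·arctan(w/2f) we get f = w / (2·tan(α/2)).
With w = 24.89 mm and α/2 = 14°, tan(α/2) ≈ 0.24933, so f ≈ 24.89 / 0.49866 ≈ 49.9142 mm.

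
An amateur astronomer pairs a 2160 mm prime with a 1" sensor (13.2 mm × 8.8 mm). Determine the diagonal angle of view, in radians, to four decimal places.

Sensor diagonal = √(13.2² + 8.8²) = √251.6800 ≈ 15.8644 mm.
Angle of view α = 2·arctan(d/2f) with d = 15.8644 mm and f = 2160 mm.
d/2f = 0.00367; arctan(0.00367) ≈ 0.0037 rad, so α ≈ 0.0073 rad.

0.0073 rad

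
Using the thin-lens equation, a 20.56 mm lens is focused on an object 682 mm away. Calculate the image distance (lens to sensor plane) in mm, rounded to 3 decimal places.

21.199 mm

1/dᵢ = 1/f − 1/dₒ = 1/20.56 − 1/682 = 0.0471719 mm⁻¹.
dᵢ = 1/0.0471719 ≈ 21.1991 mm.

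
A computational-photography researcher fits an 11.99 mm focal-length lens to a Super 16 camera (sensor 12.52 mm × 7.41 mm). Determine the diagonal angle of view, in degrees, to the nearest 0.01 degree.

Sensor diagonal = √(12.52² + 7.41²) = √211.6585 ≈ 14.5485 mm.
Angle of view α = 2·arctan(d/2f) with d = 14.5485 mm and f = 11.99 mm.
d/2f = 0.60669; arctan(0.60669) ≈ 31.2449°, so α ≈ 62.4898°.

62.49°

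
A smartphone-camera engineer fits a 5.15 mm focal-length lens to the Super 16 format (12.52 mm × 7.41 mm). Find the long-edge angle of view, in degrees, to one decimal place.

Angle of view α = 2·arctan(w/2f) with w = 12.52 mm and f = 5.15 mm.
w/2f = 1.21553; arctan(1.21553) ≈ 50.5564°, so α ≈ 101.1129°.

101.1°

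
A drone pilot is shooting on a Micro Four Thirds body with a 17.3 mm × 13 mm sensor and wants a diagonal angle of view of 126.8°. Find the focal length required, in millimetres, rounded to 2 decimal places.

Sensor diagonal = √(17.3² + 13²) = √468.2900 ≈ 21.6400 mm.
From α = 2·arctan(d/2f) we get f = d / (2·tan(α/2)).
With d = 21.6400 mm and α/2 = 63.4°, tan(α/2) ≈ 1.99695, so f ≈ 21.6400 / 3.99391 ≈ 5.4183 mm.

5.42 mm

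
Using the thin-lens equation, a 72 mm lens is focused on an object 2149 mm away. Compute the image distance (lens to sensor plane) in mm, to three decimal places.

1/dᵢ = 1/f − 1/dₒ = 1/72 − 1/2149 = 0.0134236 mm⁻¹.
dᵢ = 1/0.0134236 ≈ 74.4959 mm.

74.496 mm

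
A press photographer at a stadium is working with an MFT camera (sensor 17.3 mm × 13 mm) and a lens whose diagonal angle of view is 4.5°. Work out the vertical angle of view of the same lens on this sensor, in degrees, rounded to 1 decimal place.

2.7°

Sensor diagonal = √(17.3² + 13²) = √468.2900 ≈ 21.6400 mm.
From the diagonal AOV: f = 21.6400 / (2·tan(2.25°)) = 21.6400 / 0.07858 ≈ 275.3875 mm.
Vertical AOV = 2·arctan(13 / (2 × 275.3875)) = 2·arctan(0.02360) ≈ 2.7042°.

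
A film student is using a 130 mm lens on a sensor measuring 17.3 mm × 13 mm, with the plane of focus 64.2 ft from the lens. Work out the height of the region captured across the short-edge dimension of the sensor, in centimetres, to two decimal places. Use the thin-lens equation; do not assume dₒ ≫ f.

194.38 cm

dₒ: 64.2 ft × 304.8 mm/ft = 19568.16 mm.
Similar triangles through the lens centre give W/dₒ = h/dᵢ; with 1/f = 1/dₒ + 1/dᵢ this gives W = h·(dₒ − f)/f.
W = 13 mm × (19568.2 − 130) / 130 = 13 × 149.5243 ≈ 1943.816 mm = 194.382 cm.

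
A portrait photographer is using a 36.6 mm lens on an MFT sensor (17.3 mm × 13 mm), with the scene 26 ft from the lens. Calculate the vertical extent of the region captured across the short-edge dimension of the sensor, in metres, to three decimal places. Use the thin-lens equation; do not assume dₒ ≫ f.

2.802 m

dₒ: 26 ft × 304.8 mm/ft = 7924.80 mm.
Similar triangles through the lens centre give W/dₒ = h/dᵢ; with 1/f = 1/dₒ + 1/dᵢ this gives W = h·(dₒ − f)/f.
W = 13 mm × (7924.8 − 36.6) / 36.6 = 13 × 215.5246 ≈ 2801.820 mm = 2.80182 m.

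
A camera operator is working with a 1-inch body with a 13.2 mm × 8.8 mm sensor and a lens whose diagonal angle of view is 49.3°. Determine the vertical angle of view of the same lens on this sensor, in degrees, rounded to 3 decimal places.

28.562°

Sensor diagonal = √(13.2² + 8.8²) = √251.6800 ≈ 15.8644 mm.
From the diagonal AOV: f = 15.8644 / (2·tan(24.65°)) = 15.8644 / 0.91778 ≈ 17.2856 mm.
Vertical AOV = 2·arctan(8.8 / (2 × 17.2856)) = 2·arctan(0.25455) ≈ 28.5624°.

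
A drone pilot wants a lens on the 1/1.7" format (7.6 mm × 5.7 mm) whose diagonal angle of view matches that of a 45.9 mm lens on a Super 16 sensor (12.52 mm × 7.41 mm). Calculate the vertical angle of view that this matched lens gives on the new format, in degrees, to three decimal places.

10.864°

Sensor diagonal = √(12.52² + 7.41²) = √211.6585 ≈ 14.5485 mm.
Sensor diagonal = √(7.6² + 5.7²) = √90.2500 ≈ 9.5000 mm.
Equal diagonal AOV ⇒ f₂ = f₁ · 9.5000/14.5485 = 45.9 × 0.65299 ≈ 29.9722 mm.
Vertical AOV on the new format = 2·arctan(5.7 / (2 × 29.9722)) = 2·arctan(0.09509) ≈ 10.8636°.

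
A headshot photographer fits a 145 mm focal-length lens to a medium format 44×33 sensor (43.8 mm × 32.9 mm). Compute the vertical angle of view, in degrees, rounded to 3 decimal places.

Angle of view α = 2·arctan(h/2f) with h = 32.9 mm and f = 145 mm.
h/2f = 0.11345; arctan(0.11345) ≈ 6.4724°, so α ≈ 12.9449°.

12.945°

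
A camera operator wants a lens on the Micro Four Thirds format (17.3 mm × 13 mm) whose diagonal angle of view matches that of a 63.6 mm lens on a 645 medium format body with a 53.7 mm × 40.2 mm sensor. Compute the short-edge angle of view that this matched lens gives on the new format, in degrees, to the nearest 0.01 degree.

Sensor diagonal = √(53.7² + 40.2²) = √4499.7300 ≈ 67.0800 mm.
Sensor diagonal = √(17.3² + 13²) = √468.2900 ≈ 21.6400 mm.
Equal diagonal AOV ⇒ f₂ = f₁ · 21.6400/67.0800 = 63.6 × 0.32260 ≈ 20.5174 mm.
Short-edge AOV on the new format = 2·arctan(13 / (2 × 20.5174)) = 2·arctan(0.31680) ≈ 35.1569°.

35.16°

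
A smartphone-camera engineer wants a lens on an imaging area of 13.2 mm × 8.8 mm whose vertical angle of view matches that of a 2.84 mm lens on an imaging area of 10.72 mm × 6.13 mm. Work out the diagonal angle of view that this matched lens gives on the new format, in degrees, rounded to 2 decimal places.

125.60°

Equal vertical AOV ⇒ f₂ = f₁ · 8.8/6.13 = 2.84 × 1.43556 ≈ 4.0770 mm.
Sensor diagonal = √(13.2² + 8.8²) = √251.6800 ≈ 15.8644 mm.
Diagonal AOV on the new format = 2·arctan(15.8644 / (2 × 4.0770)) = 2·arctan(1.94560) ≈ 125.5955°.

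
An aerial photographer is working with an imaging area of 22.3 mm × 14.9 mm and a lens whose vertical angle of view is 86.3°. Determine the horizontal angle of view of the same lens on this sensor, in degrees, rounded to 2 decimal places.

109.04°

From the vertical AOV: f = 14.9 / (2·tan(43.15°)) = 14.9 / 1.87484 ≈ 7.9473 mm.
Horizontal AOV = 2·arctan(22.3 / (2 × 7.9473)) = 2·arctan(1.40299) ≈ 109.0401°.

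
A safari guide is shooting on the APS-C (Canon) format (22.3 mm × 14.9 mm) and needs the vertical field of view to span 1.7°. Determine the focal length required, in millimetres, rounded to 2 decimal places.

From α = 2·arctan(h/2f) we get f = h / (2·tan(α/2)).
With h = 14.9 mm and α/2 = 0.85°, tan(α/2) ≈ 0.01484, so f ≈ 14.9 / 0.02967 ≈ 502.1438 mm.

502.14 mm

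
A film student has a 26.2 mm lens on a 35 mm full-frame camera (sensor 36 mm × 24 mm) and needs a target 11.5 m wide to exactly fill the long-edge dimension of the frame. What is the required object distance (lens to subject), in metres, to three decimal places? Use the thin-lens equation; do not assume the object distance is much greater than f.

W: 11.5 m = 11500 mm.
Magnification m = w/W = dᵢ/dₒ; combined with 1/f = 1/dₒ + 1/dᵢ this gives dₒ = f·(1 + W/w).
dₒ = 26.2 mm × (1 + 11500/36) = 26.2 × 320.4444 ≈ 8395.644 mm = 8.39564 m.

8.396 m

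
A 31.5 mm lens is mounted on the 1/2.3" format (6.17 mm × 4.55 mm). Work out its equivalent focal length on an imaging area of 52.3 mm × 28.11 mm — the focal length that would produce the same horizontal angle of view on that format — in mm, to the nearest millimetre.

Equal angle of view means equal width/f ratio, so f₂ = f₁ · (width₂/width₁) = 31.5 × 52.3/6.17.
f₂ = 31.5 × 8.47650 ≈ 267.010 mm.

267 mm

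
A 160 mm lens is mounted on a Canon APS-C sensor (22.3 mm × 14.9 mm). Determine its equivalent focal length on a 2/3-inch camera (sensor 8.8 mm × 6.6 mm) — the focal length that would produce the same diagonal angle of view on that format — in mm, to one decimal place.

65.6 mm

Sensor diagonal = √(22.3² + 14.9²) = √719.3000 ≈ 26.8198 mm.
Sensor diagonal = √(8.8² + 6.6²) = √121.0000 ≈ 11.0000 mm.
Equal angle of view means equal diagonal/f ratio, so f₂ = f₁ · (diagonal₂/diagonal₁) = 160 × 11.0000/26.8198.
f₂ = 160 × 0.41015 ≈ 65.623 mm.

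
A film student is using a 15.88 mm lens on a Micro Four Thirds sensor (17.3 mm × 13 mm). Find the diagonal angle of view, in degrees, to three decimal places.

Sensor diagonal = √(17.3² + 13²) = √468.2900 ≈ 21.6400 mm.
Angle of view α = 2·arctan(d/2f) with d = 21.6400 mm and f = 15.88 mm.
d/2f = 0.68136; arctan(0.68136) ≈ 34.2690°, so α ≈ 68.5379°.

68.538°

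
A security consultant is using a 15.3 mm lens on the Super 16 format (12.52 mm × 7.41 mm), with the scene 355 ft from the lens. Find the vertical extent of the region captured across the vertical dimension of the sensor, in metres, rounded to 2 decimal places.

52.40 m

dₒ: 355 ft × 304.8 mm/ft = 108204.00 mm.
Similar triangles through the lens centre give W/dₒ = h/dᵢ; with 1/f = 1/dₒ + 1/dᵢ this gives W = h·(dₒ − f)/f.
W = 7.41 mm × (108204 − 15.3) / 15.3 = 7.41 × 7071.1566 ≈ 52397.271 mm = 52.3973 m.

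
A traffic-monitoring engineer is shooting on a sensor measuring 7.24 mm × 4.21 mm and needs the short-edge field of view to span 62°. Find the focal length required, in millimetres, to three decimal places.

3.503 mm

From α = 2·arctan(h/2f) we get f = h / (2·tan(α/2)).
With h = 4.21 mm and α/2 = 31°, tan(α/2) ≈ 0.60086, so f ≈ 4.21 / 1.20172 ≈ 3.5033 mm.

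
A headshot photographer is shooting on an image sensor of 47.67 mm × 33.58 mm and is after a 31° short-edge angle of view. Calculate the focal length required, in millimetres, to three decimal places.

60.543 mm

From α = 2·arctan(h/2f) we get f = h / (2·tan(α/2)).
With h = 33.58 mm and α/2 = 15.5°, tan(α/2) ≈ 0.27732, so f ≈ 33.58 / 0.55465 ≈ 60.5428 mm.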